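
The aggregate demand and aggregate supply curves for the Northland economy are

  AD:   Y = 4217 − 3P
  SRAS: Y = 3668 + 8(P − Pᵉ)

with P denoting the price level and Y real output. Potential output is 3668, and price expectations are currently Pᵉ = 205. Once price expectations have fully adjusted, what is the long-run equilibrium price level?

Short run: with Pᵉ = 205, SRAS is Y = 2028 + 8P. Setting AD = SRAS gives 2189 = 11P, so P = 199 and Y = 4217 − 3·199 = 3620.
Output 3620 is below potential 3668, so over time expected prices fall and SRAS shifts right until Y returns to 3668.
Long run: Y = 3668 on the AD curve gives 3668 = 4217 − 3P, so P = 183.

Long-run P = 183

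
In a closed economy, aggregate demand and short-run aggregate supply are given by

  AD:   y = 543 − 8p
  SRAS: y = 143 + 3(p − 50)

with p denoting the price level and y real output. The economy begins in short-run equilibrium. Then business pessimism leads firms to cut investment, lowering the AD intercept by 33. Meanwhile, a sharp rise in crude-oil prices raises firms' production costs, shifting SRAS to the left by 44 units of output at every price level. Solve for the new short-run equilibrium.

p = 51, y = 102

After both shocks: AD is y = 510 − 8p and SRAS is y = 3p − 51.
Setting them equal: 561 = 11p, so p = 51.
y = 510 − 8·51 = 102.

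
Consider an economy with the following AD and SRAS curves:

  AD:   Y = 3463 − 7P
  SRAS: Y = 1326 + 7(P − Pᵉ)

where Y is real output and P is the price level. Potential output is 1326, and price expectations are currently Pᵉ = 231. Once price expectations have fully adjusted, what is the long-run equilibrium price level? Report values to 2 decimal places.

Short run: with Pᵉ = 231, SRAS is Y = 7P − 291. Setting AD = SRAS gives 3754 = 14P, so P = 268.14 and Y = 3463 − 7P = 1586.00.
Output 1586.00 is above potential 1326, so over time expected prices rise and SRAS shifts left until Y returns to 1326.
Long run: Y = 1326 on the AD curve gives 1326 = 3463 − 7P, so P = 305.29.

Long-run P = 305.29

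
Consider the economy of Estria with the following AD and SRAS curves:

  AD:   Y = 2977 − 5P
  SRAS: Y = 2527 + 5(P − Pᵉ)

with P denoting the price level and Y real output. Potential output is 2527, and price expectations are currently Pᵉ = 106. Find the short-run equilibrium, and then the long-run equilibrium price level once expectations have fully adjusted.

Short run: with Pᵉ = 106, SRAS is Y = 1997 + 5P. Setting AD = SRAS gives 980 = 10P, so P = 98 and Y = 2977 − 5·98 = 2487.
Output 2487 is below potential 2527, so over time expected prices fall and SRAS shifts right until Y returns to 2527.
Long run: Y = 2527 on the AD curve gives 2527 = 2977 − 5P, so P = 90.

Short run: P = 98, Y = 2487. Long run: P = 90.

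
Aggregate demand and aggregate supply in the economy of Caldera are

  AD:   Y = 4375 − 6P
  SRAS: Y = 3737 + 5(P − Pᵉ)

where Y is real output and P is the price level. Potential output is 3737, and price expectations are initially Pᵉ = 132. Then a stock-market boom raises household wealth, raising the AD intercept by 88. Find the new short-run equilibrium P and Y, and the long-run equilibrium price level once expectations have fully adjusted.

AD shifts right: new AD is Y = 4463 − 6P. With Pᵉ = 132, SRAS is Y = 3077 + 5P.
Short run: 4463 − 6P = 3077 + 5P gives 1386 = 11P, so P = 126 and Y = 4463 − 6·126 = 3707.
Y = 3707 is below potential 3737; expectations adjust and SRAS shifts right until Y = 3737.
Long run: on the new AD curve, 3737 = 4463 − 6P gives P = 121.

Short run: P = 126, Y = 3707. Long run: P = 121.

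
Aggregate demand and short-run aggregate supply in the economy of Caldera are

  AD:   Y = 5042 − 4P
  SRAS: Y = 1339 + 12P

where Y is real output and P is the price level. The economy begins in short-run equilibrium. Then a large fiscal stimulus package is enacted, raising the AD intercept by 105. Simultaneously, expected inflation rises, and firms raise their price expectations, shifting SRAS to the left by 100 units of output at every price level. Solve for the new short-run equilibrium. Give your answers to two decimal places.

P = 244.25, Y = 4170.00

After both shocks: AD is Y = 5147 − 4P and SRAS is Y = 1239 + 12P.
Setting them equal: 3908 = 16P, so P = 244.25.
Substituting into AD, Y = 4170.00.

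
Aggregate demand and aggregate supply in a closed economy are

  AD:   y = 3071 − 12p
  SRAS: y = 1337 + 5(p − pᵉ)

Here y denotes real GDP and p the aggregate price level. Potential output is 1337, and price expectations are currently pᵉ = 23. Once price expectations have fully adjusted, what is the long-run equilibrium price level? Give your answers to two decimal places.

Short run: with pᵉ = 23, SRAS is y = 1222 + 5p. Setting AD = SRAS gives 1849 = 17p, so p = 108.76 and y = 3071 − 12p = 1765.82.
Output 1765.82 is above potential 1337, so over time expected prices rise and SRAS shifts left until y returns to 1337.
Long run: y = 1337 on the AD curve gives 1337 = 3071 − 12p, so p = 144.50.

Long-run p = 144.50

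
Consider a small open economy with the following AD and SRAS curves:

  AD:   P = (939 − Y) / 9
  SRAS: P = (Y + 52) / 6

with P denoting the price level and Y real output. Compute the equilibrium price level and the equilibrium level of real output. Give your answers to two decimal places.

P = 66.07, Y = 344.40

Rearrange AD to Y = 939 − 9P.
Rearrange SRAS to Y = 6P − 52.
Set AD = SRAS: 939 − 9P = 6P − 52, so 991 = 15P and P = 66.07.
Substituting into AD, Y = 939 − 9P = 344.40.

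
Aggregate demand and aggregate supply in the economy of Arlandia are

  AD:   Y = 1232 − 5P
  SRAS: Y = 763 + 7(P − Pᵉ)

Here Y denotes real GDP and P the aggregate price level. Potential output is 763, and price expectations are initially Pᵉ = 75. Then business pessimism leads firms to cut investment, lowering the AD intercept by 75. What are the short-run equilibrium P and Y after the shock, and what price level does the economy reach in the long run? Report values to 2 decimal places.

AD shifts left: new AD is Y = 1157 − 5P. With Pᵉ = 75, SRAS is Y = 238 + 7P.
Short run: 1157 − 5P = 238 + 7P gives 919 = 12P, so P = 76.58 and Y = 1157 − 5P = 774.08.
Y = 774.08 is above potential 763; expectations adjust and SRAS shifts left until Y = 763.
Long run: on the new AD curve, 763 = 1157 − 5P gives P = 78.80.

Short run: P = 76.58, Y = 774.08. Long run: P = 78.80.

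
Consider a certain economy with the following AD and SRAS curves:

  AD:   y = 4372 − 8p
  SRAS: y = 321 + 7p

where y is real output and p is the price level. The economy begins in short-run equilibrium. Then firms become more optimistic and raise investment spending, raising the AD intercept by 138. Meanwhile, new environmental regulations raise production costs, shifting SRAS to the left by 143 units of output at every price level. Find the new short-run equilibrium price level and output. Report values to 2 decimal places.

p = 288.80, y = 2199.60

After both shocks: AD is y = 4510 − 8p and SRAS is y = 178 + 7p.
Setting them equal: 4332 = 15p, so p = 288.80.
Substituting into AD, y = 2199.60.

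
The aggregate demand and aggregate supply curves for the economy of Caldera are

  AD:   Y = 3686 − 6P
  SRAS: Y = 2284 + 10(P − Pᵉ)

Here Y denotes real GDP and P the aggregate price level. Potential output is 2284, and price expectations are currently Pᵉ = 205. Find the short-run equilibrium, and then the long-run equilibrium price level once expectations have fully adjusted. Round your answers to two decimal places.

Short run: with Pᵉ = 205, SRAS is Y = 234 + 10P. Setting AD = SRAS gives 3452 = 16P, so P = 215.75 and Y = 3686 − 6P = 2391.50.
Output 2391.50 is above potential 2284, so over time expected prices rise and SRAS shifts left until Y returns to 2284.
Long run: Y = 2284 on the AD curve gives 2284 = 3686 − 6P, so P = 233.67.

Short run: P = 215.75, Y = 2391.50. Long run: P = 233.67.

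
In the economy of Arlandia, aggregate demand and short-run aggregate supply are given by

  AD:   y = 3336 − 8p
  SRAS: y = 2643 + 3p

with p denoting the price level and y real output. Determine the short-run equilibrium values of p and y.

Set AD = SRAS: 3336 − 8p = 2643 + 3p, so 693 = 11p and p = 63.
Then y = 3336 − 8·63 = 2832.

p = 63, y = 2832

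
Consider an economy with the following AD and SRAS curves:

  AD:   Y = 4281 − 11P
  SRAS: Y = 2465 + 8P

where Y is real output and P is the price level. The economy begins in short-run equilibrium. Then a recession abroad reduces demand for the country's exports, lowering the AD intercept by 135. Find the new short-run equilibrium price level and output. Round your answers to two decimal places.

This is a negative demand shock: AD shifts left.
New AD: Y = 4146 − 11P.
Set AD = SRAS: 4146 − 11P = 2465 + 8P, so 1681 = 19P and P = 88.47.
Substituting into AD, Y = 3172.79.

P = 88.47, Y = 3172.79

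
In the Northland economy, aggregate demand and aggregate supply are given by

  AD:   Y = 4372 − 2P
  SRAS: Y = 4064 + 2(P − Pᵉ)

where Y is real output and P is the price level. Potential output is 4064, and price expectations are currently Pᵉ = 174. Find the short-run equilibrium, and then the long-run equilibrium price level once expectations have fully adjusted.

Short run: with Pᵉ = 174, SRAS is Y = 3716 + 2P. Setting AD = SRAS gives 656 = 4P, so P = 164 and Y = 4372 − 2·164 = 4044.
Output 4044 is below potential 4064, so over time expected prices fall and SRAS shifts right until Y returns to 4064.
Long run: Y = 4064 on the AD curve gives 4064 = 4372 − 2P, so P = 154.

Short run: P = 164, Y = 4044. Long run: P = 154.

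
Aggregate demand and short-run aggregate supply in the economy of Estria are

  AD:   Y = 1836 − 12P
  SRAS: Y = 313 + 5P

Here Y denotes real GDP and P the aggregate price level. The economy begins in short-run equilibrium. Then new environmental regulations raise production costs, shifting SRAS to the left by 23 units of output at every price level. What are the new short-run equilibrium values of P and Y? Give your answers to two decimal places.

This is a negative supply shock: SRAS shifts left.
New SRAS: Y = 290 + 5P.
Set AD = SRAS: 1836 − 12P = 290 + 5P, so 1546 = 17P and P = 90.94.
Substituting into AD, Y = 744.71.

P = 90.94, Y = 744.71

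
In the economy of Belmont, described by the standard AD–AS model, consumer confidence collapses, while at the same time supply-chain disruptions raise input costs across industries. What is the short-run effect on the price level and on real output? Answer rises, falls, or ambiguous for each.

The first event is a negative demand shock: AD shifts left, which by itself pushes P down and Y down.
The second is an adverse supply shock: SRAS shifts left, which by itself pushes P up and Y down.
The two shocks push P in opposite directions, so the effect on P is ambiguous. Both shocks push Y down, so Y falls.

Price level: ambiguous; output: falls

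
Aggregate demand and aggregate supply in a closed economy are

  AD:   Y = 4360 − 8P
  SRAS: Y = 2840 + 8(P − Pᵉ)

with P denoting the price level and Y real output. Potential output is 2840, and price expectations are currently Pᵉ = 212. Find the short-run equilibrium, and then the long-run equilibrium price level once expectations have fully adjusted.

Short run: with Pᵉ = 212, SRAS is Y = 1144 + 8P. Setting AD = SRAS gives 3216 = 16P, so P = 201 and Y = 4360 − 8·201 = 2752.
Output 2752 is below potential 2840, so over time expected prices fall and SRAS shifts right until Y returns to 2840.
Long run: Y = 2840 on the AD curve gives 2840 = 4360 − 8P, so P = 190.

Short run: P = 201, Y = 2752. Long run: P = 190.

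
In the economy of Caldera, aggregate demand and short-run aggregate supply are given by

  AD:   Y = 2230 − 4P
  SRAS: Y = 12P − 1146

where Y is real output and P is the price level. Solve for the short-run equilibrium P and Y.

P = 211, Y = 1386

Set AD = SRAS: 2230 − 4P = 12P − 1146, so 3376 = 16P and P = 211.
Then Y = 2230 − 4·211 = 1386.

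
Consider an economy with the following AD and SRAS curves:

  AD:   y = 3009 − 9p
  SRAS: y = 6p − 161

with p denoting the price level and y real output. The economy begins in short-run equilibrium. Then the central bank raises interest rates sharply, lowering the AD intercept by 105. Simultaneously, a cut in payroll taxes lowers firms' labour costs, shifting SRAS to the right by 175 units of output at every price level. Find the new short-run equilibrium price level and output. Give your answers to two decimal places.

p = 192.67, y = 1170.00

After both shocks: AD is y = 2904 − 9p and SRAS is y = 14 + 6p.
Setting them equal: 2890 = 15p, so p = 192.67.
Substituting into AD, y = 1170.00.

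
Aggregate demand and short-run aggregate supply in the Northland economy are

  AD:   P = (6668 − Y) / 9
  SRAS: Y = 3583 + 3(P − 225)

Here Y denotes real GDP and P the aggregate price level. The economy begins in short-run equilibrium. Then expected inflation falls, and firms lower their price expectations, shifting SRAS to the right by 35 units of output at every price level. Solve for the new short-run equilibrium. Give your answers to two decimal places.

P = 310.42, Y = 3874.25

This is a positive supply shock: SRAS shifts right.
New SRAS: Y = 2943 + 3P.
Set AD = SRAS: 6668 − 9P = 2943 + 3P, so 3725 = 12P and P = 310.42.
Substituting into AD, Y = 3874.25.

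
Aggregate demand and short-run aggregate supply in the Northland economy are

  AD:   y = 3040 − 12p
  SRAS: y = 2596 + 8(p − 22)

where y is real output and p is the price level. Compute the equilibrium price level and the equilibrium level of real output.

Write SRAS as y = 2596 + 8p − 176 = 2420 + 8p.
Set AD = SRAS: 3040 − 12p = 2420 + 8p, so 620 = 20p and p = 31.
Then y = 3040 − 12·31 = 2668.

p = 31, y = 2668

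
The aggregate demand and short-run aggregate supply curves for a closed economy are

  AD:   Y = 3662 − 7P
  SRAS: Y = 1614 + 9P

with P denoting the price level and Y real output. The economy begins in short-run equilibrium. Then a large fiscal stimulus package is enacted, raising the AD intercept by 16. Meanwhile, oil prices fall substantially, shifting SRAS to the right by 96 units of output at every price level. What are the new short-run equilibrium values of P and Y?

After both shocks: AD is Y = 3678 − 7P and SRAS is Y = 1710 + 9P.
Setting them equal: 1968 = 16P, so P = 123.
Y = 3678 − 7·123 = 2817.

P = 123, Y = 2817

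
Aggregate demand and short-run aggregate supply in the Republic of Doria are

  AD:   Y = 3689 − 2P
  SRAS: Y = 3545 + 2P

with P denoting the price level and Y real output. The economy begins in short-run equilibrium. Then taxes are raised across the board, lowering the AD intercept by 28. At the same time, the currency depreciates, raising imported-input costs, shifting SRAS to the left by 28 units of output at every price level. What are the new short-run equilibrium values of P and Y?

P = 36, Y = 3589

After both shocks: AD is Y = 3661 − 2P and SRAS is Y = 3517 + 2P.
Setting them equal: 144 = 4P, so P = 36.
Y = 3661 − 2·36 = 3589.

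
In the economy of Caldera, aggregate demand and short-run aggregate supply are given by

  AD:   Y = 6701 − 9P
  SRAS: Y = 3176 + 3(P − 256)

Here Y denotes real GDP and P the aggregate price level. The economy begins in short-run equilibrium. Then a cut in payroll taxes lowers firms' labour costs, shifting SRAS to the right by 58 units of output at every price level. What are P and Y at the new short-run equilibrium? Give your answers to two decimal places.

This is a positive supply shock: SRAS shifts right.
New SRAS: Y = 2466 + 3P.
Set AD = SRAS: 6701 − 9P = 2466 + 3P, so 4235 = 12P and P = 352.92.
Substituting into AD, Y = 3524.75.

P = 352.92, Y = 3524.75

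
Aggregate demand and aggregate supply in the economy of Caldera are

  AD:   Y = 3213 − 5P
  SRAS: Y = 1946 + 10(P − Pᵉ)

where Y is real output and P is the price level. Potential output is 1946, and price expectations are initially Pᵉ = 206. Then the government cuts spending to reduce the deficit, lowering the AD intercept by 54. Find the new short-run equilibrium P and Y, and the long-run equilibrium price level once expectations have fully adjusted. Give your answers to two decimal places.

AD shifts left: new AD is Y = 3159 − 5P. With Pᵉ = 206, SRAS is Y = 10P − 114.
Short run: 3159 − 5P = 10P − 114 gives 3273 = 15P, so P = 218.20 and Y = 3159 − 5P = 2068.00.
Y = 2068.00 is above potential 1946; expectations adjust and SRAS shifts left until Y = 1946.
Long run: on the new AD curve, 1946 = 3159 − 5P gives P = 242.60.

Short run: P = 218.20, Y = 2068.00. Long run: P = 242.60.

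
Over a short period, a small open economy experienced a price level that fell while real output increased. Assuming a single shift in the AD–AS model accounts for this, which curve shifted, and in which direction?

P fell and Y rose. An AD shift moves P and Y in the same direction; an SRAS shift moves them in opposite directions.
Here P and Y moved in opposite directions, so the SRAS curve shifted.
Since Y rose, SRAS shifted right.

SRAS shifted right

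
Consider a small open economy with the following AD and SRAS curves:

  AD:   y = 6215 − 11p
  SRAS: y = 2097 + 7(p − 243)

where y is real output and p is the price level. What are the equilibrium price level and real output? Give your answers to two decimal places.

Write SRAS as y = 2097 + 7p − 1701 = 396 + 7p.
Set AD = SRAS: 6215 − 11p = 396 + 7p, so 5819 = 18p and p = 323.28.
Substituting into AD, y = 6215 − 11p = 2658.94.

p = 323.28, y = 2658.94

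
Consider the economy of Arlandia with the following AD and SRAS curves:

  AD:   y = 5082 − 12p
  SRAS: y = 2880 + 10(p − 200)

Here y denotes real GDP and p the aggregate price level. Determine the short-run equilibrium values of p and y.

Write SRAS as y = 2880 + 10p − 2000 = 880 + 10p.
Set AD = SRAS: 5082 − 12p = 880 + 10p, so 4202 = 22p and p = 191.
Then y = 5082 − 12·191 = 2790.

p = 191, y = 2790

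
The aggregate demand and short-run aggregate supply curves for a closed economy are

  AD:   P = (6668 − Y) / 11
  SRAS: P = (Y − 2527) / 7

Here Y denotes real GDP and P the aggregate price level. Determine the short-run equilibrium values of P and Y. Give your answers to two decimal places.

Rearrange AD to Y = 6668 − 11P.
Rearrange SRAS to Y = 2527 + 7P.
Set AD = SRAS: 6668 − 11P = 2527 + 7P, so 4141 = 18P and P = 230.06.
Substituting into AD, Y = 6668 − 11P = 4137.39.

P = 230.06, Y = 4137.39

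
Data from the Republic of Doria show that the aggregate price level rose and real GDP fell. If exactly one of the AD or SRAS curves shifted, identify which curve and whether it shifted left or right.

SRAS shifted left

P rose and Y fell. An AD shift moves P and Y in the same direction; an SRAS shift moves them in opposite directions.
Here P and Y moved in opposite directions, so the SRAS curve shifted.
Since Y fell, SRAS shifted left.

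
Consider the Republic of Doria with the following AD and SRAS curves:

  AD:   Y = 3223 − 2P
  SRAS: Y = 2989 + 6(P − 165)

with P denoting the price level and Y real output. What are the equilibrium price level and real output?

Write SRAS as Y = 2989 + 6P − 990 = 1999 + 6P.
Set AD = SRAS: 3223 − 2P = 1999 + 6P, so 1224 = 8P and P = 153.
Then Y = 3223 − 2·153 = 2917.

P = 153, Y = 2917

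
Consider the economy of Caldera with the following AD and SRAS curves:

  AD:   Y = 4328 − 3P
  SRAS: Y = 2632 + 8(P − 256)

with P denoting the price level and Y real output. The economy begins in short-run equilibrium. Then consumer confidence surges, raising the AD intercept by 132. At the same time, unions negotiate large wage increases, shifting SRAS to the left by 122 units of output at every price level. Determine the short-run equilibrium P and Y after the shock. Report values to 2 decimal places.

After both shocks: AD is Y = 4460 − 3P and SRAS is Y = 462 + 8P.
Setting them equal: 3998 = 11P, so P = 363.45.
Substituting into AD, Y = 3369.64.

P = 363.45, Y = 3369.64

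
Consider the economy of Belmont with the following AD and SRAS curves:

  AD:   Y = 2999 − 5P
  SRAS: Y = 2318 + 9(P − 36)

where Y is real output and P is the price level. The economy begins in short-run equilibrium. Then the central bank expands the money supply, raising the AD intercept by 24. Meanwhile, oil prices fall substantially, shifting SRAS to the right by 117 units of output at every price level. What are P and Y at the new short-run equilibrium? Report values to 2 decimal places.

After both shocks: AD is Y = 3023 − 5P and SRAS is Y = 2111 + 9P.
Setting them equal: 912 = 14P, so P = 65.14.
Substituting into AD, Y = 2697.29.

P = 65.14, Y = 2697.29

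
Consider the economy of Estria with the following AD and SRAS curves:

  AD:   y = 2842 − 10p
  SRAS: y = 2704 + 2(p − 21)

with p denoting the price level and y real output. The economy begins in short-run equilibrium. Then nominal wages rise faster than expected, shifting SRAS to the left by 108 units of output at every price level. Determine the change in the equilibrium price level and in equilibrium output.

This is a negative supply shock: SRAS shifts left.
New SRAS: y = 2554 + 2p.
Set AD = SRAS: 2842 − 10p = 2554 + 2p, so 288 = 12p and p = 24.
y = 2842 − 10·24 = 2602.
Initially p = 15, y = 2692, so Δp = +9 and Δy = -90.

Δp = +9, Δy = -90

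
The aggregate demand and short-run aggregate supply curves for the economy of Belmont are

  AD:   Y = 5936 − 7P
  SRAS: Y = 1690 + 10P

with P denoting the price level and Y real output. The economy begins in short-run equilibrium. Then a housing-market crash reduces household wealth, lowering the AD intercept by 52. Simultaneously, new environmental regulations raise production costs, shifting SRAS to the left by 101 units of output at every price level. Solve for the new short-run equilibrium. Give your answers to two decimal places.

P = 252.65, Y = 4115.47

After both shocks: AD is Y = 5884 − 7P and SRAS is Y = 1589 + 10P.
Setting them equal: 4295 = 17P, so P = 252.65.
Substituting into AD, Y = 4115.47.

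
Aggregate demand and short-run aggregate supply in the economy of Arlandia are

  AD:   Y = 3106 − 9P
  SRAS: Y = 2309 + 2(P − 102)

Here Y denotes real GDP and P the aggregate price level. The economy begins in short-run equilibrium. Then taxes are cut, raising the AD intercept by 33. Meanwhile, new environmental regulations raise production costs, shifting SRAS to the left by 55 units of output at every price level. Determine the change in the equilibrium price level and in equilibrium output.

After both shocks: AD is Y = 3139 − 9P and SRAS is Y = 2050 + 2P.
Setting them equal: 1089 = 11P, so P = 99.
Y = 3139 − 9·99 = 2248.
Initially P = 91, Y = 2287, so ΔP = +8 and ΔY = -39.

ΔP = +8, ΔY = -39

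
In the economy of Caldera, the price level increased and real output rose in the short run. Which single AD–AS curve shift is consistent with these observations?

AD shifted right

P rose and Y rose. An AD shift moves P and Y in the same direction; an SRAS shift moves them in opposite directions.
Here P and Y moved in the same direction, so the AD curve shifted.
Since Y rose, AD shifted right.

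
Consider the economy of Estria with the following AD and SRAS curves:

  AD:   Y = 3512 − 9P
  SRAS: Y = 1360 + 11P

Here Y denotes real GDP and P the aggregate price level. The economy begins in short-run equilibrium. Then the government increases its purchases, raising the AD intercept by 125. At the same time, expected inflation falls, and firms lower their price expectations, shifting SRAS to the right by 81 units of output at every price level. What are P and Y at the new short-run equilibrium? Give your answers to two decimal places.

P = 109.80, Y = 2648.80

After both shocks: AD is Y = 3637 − 9P and SRAS is Y = 1441 + 11P.
Setting them equal: 2196 = 20P, so P = 109.80.
Substituting into AD, Y = 2648.80.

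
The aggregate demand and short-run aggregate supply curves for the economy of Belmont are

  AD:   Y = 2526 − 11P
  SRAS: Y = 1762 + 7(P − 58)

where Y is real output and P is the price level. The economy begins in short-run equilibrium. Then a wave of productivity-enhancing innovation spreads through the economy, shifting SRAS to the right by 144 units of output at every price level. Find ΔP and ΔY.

ΔP = -8, ΔY = +88

This is a positive supply shock: SRAS shifts right.
New SRAS: Y = 1500 + 7P.
Set AD = SRAS: 2526 − 11P = 1500 + 7P, so 1026 = 18P and P = 57.
Y = 2526 − 11·57 = 1899.
Initially P = 65, Y = 1811, so ΔP = -8 and ΔY = +88.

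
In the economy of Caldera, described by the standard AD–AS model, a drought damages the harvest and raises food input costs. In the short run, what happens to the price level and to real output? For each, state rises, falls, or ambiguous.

This is an adverse supply shock: SRAS shifts left.
Moving along the downward-sloping AD curve, P rises and Y falls.

Price level: rises; output: falls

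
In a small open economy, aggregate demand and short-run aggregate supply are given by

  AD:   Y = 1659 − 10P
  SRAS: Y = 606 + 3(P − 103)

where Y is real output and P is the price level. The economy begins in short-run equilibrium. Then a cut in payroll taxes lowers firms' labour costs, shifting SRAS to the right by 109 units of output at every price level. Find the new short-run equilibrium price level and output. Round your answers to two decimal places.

This is a positive supply shock: SRAS shifts right.
New SRAS: Y = 406 + 3P.
Set AD = SRAS: 1659 − 10P = 406 + 3P, so 1253 = 13P and P = 96.38.
Substituting into AD, Y = 695.15.

P = 96.38, Y = 695.15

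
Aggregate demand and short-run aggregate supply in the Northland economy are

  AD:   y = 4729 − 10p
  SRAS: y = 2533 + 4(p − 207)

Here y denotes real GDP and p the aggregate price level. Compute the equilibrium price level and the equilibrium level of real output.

p = 216, y = 2569

Write SRAS as y = 2533 + 4p − 828 = 1705 + 4p.
Set AD = SRAS: 4729 − 10p = 1705 + 4p, so 3024 = 14p and p = 216.
Then y = 4729 − 10·216 = 2569.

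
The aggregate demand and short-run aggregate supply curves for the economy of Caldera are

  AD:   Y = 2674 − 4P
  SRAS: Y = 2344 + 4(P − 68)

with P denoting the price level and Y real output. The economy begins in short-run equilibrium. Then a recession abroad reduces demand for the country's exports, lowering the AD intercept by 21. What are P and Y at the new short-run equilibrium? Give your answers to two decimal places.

P = 72.63, Y = 2362.50

This is a negative demand shock: AD shifts left.
New AD: Y = 2653 − 4P.
SRAS can be written Y = 2072 + 4P.
Set AD = SRAS: 2653 − 4P = 2072 + 4P, so 581 = 8P and P = 72.63.
Substituting into AD, Y = 2362.50.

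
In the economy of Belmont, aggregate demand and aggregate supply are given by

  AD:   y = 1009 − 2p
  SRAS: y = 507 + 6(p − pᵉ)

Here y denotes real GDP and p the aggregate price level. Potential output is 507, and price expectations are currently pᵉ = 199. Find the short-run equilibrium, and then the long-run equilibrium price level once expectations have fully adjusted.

Short run: with pᵉ = 199, SRAS is y = 6p − 687. Setting AD = SRAS gives 1696 = 8p, so p = 212 and y = 1009 − 2·212 = 585.
Output 585 is above potential 507, so over time expected prices rise and SRAS shifts left until y returns to 507.
Long run: y = 507 on the AD curve gives 507 = 1009 − 2p, so p = 251.

Short run: p = 212, y = 585. Long run: p = 251.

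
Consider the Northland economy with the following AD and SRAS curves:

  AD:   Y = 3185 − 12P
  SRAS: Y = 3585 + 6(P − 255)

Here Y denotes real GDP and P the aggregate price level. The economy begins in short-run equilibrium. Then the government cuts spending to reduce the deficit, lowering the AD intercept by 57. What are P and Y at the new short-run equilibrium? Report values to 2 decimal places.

This is a negative demand shock: AD shifts left.
New AD: Y = 3128 − 12P.
SRAS can be written Y = 2055 + 6P.
Set AD = SRAS: 3128 − 12P = 2055 + 6P, so 1073 = 18P and P = 59.61.
Substituting into AD, Y = 2412.67.

P = 59.61, Y = 2412.67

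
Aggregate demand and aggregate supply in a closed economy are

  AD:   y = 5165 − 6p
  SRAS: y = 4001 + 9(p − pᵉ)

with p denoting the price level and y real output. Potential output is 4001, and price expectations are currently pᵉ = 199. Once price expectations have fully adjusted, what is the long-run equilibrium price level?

Short run: with pᵉ = 199, SRAS is y = 2210 + 9p. Setting AD = SRAS gives 2955 = 15p, so p = 197 and y = 5165 − 6·197 = 3983.
Output 3983 is below potential 4001, so over time expected prices fall and SRAS shifts right until y returns to 4001.
Long run: y = 4001 on the AD curve gives 4001 = 5165 − 6p, so p = 194.

Long-run p = 194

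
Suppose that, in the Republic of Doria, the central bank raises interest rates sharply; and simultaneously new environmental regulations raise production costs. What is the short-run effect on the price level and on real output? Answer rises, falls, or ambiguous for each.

Price level: ambiguous; output: falls

The first event is a negative demand shock: AD shifts left, which by itself pushes P down and Y down.
The second is an adverse supply shock: SRAS shifts left, which by itself pushes P up and Y down.
The two shocks push P in opposite directions, so the effect on P is ambiguous. Both shocks push Y down, so Y falls.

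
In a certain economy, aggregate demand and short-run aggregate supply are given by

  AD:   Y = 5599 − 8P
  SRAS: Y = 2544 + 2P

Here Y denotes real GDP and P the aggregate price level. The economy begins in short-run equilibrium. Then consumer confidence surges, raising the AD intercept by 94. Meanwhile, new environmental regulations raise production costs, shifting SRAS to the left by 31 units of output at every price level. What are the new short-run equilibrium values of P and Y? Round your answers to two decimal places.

After both shocks: AD is Y = 5693 − 8P and SRAS is Y = 2513 + 2P.
Setting them equal: 3180 = 10P, so P = 318.00.
Substituting into AD, Y = 3149.00.

P = 318.00, Y = 3149.00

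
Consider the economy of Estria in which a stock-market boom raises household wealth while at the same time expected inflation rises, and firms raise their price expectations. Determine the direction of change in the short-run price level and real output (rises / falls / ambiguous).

Price level: rises; output: ambiguous

The first event is a positive demand shock: AD shifts right, which by itself pushes P up and Y up.
The second is an adverse supply shock: SRAS shifts left, which by itself pushes P up and Y down.
Both shocks push P up, so P rises. The two shocks push Y in opposite directions, so the effect on Y is ambiguous.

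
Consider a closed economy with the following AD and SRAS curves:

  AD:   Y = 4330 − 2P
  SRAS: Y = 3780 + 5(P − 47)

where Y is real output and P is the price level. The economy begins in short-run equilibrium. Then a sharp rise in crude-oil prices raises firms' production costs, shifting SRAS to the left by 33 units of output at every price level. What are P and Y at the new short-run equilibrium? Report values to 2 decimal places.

This is a negative supply shock: SRAS shifts left.
New SRAS: Y = 3512 + 5P.
Set AD = SRAS: 4330 − 2P = 3512 + 5P, so 818 = 7P and P = 116.86.
Substituting into AD, Y = 4096.29.

P = 116.86, Y = 4096.29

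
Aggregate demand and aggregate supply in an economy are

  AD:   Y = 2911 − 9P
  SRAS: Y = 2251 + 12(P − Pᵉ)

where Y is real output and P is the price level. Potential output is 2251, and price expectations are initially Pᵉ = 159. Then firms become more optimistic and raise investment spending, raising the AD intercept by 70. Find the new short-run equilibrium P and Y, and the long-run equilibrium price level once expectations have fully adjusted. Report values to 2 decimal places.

AD shifts right: new AD is Y = 2981 − 9P. With Pᵉ = 159, SRAS is Y = 343 + 12P.
Short run: 2981 − 9P = 343 + 12P gives 2638 = 21P, so P = 125.62 and Y = 2981 − 9P = 1850.43.
Y = 1850.43 is below potential 2251; expectations adjust and SRAS shifts right until Y = 2251.
Long run: on the new AD curve, 2251 = 2981 − 9P gives P = 81.11.

Short run: P = 125.62, Y = 1850.43. Long run: P = 81.11.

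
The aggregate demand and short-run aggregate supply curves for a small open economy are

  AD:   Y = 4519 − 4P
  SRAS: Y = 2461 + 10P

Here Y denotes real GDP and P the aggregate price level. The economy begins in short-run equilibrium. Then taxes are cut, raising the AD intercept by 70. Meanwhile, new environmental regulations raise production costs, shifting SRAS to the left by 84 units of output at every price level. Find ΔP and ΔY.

After both shocks: AD is Y = 4589 − 4P and SRAS is Y = 2377 + 10P.
Setting them equal: 2212 = 14P, so P = 158.
Y = 4589 − 4·158 = 3957.
Initially P = 147, Y = 3931, so ΔP = +11 and ΔY = +26.

ΔP = +11, ΔY = +26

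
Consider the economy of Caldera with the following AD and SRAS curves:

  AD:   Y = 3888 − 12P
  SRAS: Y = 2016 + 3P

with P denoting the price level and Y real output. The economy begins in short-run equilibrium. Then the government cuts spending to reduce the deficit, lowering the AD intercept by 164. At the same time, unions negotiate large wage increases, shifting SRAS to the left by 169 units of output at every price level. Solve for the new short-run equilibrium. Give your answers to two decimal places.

P = 125.13, Y = 2222.40

After both shocks: AD is Y = 3724 − 12P and SRAS is Y = 1847 + 3P.
Setting them equal: 1877 = 15P, so P = 125.13.
Substituting into AD, Y = 2222.40.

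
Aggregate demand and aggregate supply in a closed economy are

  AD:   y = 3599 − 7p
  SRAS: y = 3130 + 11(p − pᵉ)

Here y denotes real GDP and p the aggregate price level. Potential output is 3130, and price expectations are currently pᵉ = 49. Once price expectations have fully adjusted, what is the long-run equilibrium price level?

Short run: with pᵉ = 49, SRAS is y = 2591 + 11p. Setting AD = SRAS gives 1008 = 18p, so p = 56 and y = 3599 − 7·56 = 3207.
Output 3207 is above potential 3130, so over time expected prices rise and SRAS shifts left until y returns to 3130.
Long run: y = 3130 on the AD curve gives 3130 = 3599 − 7p, so p = 67.

Long-run p = 67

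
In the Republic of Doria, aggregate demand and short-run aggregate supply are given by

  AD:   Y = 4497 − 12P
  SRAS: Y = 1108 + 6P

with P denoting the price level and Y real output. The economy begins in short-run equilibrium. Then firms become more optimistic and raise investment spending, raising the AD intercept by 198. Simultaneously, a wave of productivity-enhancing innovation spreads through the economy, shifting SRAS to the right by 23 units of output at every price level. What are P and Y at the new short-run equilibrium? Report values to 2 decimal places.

P = 198.00, Y = 2319.00

After both shocks: AD is Y = 4695 − 12P and SRAS is Y = 1131 + 6P.
Setting them equal: 3564 = 18P, so P = 198.00.
Substituting into AD, Y = 2319.00.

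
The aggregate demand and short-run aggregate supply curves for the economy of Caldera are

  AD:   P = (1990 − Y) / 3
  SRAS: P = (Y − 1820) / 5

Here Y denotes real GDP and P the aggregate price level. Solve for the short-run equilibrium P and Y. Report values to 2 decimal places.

Rearrange AD to Y = 1990 − 3P.
Rearrange SRAS to Y = 1820 + 5P.
Set AD = SRAS: 1990 − 3P = 1820 + 5P, so 170 = 8P and P = 21.25.
Substituting into AD, Y = 1990 − 3P = 1926.25.

P = 21.25, Y = 1926.25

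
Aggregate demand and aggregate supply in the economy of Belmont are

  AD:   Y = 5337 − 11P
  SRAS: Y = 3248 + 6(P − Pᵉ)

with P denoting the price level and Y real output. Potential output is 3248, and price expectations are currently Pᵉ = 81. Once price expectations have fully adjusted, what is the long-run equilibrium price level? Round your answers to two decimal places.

Short run: with Pᵉ = 81, SRAS is Y = 2762 + 6P. Setting AD = SRAS gives 2575 = 17P, so P = 151.47 and Y = 5337 − 11P = 3670.82.
Output 3670.82 is above potential 3248, so over time expected prices rise and SRAS shifts left until Y returns to 3248.
Long run: Y = 3248 on the AD curve gives 3248 = 5337 − 11P, so P = 189.91.

Long-run P = 189.91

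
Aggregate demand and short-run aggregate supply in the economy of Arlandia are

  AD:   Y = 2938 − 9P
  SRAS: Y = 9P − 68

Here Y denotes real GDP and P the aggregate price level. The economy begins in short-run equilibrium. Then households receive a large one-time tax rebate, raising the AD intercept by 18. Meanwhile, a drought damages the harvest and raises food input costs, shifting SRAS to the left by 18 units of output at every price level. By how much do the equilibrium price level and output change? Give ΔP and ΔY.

ΔP = +2, ΔY = +0

After both shocks: AD is Y = 2956 − 9P and SRAS is Y = 9P − 86.
Setting them equal: 3042 = 18P, so P = 169.
Y = 2956 − 9·169 = 1435.
Initially P = 167, Y = 1435, so ΔP = +2 and ΔY = +0.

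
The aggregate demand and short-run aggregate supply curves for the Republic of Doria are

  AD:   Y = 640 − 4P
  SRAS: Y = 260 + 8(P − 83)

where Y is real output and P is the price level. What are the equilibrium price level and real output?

Write SRAS as Y = 260 + 8P − 664 = 8P − 404.
Set AD = SRAS: 640 − 4P = 8P − 404, so 1044 = 12P and P = 87.
Then Y = 640 − 4·87 = 292.

P = 87, Y = 292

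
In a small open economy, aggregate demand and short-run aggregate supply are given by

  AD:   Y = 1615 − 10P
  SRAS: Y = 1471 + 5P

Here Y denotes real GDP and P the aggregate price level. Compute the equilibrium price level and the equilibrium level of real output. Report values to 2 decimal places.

Set AD = SRAS: 1615 − 10P = 1471 + 5P, so 144 = 15P and P = 9.60.
Substituting into AD, Y = 1615 − 10P = 1519.00.

P = 9.60, Y = 1519.00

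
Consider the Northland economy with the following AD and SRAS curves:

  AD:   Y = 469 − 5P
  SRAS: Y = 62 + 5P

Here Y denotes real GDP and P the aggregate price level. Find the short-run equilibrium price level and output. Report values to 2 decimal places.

Set AD = SRAS: 469 − 5P = 62 + 5P, so 407 = 10P and P = 40.70.
Substituting into AD, Y = 469 − 5P = 265.50.

P = 40.70, Y = 265.50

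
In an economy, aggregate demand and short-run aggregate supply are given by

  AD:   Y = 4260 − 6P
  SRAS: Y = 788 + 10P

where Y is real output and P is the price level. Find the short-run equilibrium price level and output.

Set AD = SRAS: 4260 − 6P = 788 + 10P, so 3472 = 16P and P = 217.
Then Y = 4260 − 6·217 = 2958.

P = 217, Y = 2958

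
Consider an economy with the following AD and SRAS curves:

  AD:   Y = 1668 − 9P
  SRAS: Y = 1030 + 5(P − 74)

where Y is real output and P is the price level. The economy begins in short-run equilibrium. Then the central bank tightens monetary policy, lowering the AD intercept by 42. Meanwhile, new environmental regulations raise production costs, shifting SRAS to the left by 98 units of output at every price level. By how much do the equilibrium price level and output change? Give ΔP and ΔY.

After both shocks: AD is Y = 1626 − 9P and SRAS is Y = 562 + 5P.
Setting them equal: 1064 = 14P, so P = 76.
Y = 1626 − 9·76 = 942.
Initially P = 72, Y = 1020, so ΔP = +4 and ΔY = -78.

ΔP = +4, ΔY = -78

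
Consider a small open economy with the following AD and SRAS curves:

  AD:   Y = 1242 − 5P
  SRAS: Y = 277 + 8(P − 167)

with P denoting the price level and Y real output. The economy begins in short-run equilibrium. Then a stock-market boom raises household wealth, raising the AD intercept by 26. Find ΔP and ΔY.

ΔP = +2, ΔY = +16

This is a positive demand shock: AD shifts right.
New AD: Y = 1268 − 5P.
SRAS can be written Y = 8P − 1059.
Set AD = SRAS: 1268 − 5P = 8P − 1059, so 2327 = 13P and P = 179.
Y = 1268 − 5·179 = 373.
Initially P = 177, Y = 357, so ΔP = +2 and ΔY = +16.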